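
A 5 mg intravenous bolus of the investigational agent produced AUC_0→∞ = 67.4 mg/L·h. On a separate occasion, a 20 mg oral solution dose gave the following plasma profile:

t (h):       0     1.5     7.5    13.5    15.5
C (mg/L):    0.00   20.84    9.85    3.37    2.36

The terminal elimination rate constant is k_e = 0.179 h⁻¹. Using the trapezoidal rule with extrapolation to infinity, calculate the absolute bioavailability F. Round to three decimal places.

Trapezoidal AUC_0→15.5 (oral solution):
  [0→1.5]: (0.00+20.84)/2 × 1.5 = 15.63
  [1.5→7.5]: (20.84+9.85)/2 × 6 = 92.07
  [7.5→13.5]: (9.85+3.37)/2 × 6 = 39.66
  [13.5→15.5]: (3.37+2.36)/2 × 2 = 5.73
  Sum = 153.09 mg/L·h
Tail: C_last/k_e = 2.36/0.179 = 13.184
AUC_0→∞ (oral solution) = 153.09 + 13.184 = 166.274 mg/L·h
F = (AUC_ev/D_ev)/(AUC_iv/D_iv) = (166.274/20)/(67.4/5) = 8.3137/13.48 = 0.6167

F = 0.617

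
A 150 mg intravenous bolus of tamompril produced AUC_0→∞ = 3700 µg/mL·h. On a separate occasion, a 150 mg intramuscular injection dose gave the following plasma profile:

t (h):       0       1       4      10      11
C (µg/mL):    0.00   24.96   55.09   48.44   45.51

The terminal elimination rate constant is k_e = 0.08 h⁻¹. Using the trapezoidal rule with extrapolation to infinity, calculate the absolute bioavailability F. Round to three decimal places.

F = 0.286

Trapezoidal AUC_0→11 (intramuscular injection):
  [0→1]: (0.00+24.96)/2 × 1 = 12.48
  [1→4]: (24.96+55.09)/2 × 3 = 120.075
  [4→10]: (55.09+48.44)/2 × 6 = 310.59
  [10→11]: (48.44+45.51)/2 × 1 = 46.975
  Sum = 490.12 µg/mL·h
Tail: C_last/k_e = 45.51/0.08 = 568.875
AUC_0→∞ (intramuscular injection) = 490.12 + 568.875 = 1058.995 µg/mL·h
F = (AUC_ev/D_ev)/(AUC_iv/D_iv) = (1058.995/150)/(3700/150) = 7.05997/24.6667 = 0.2862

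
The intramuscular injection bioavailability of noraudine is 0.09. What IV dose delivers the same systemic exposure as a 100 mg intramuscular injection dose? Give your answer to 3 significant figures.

Systemic exposure from an extravascular dose = F × D_ev, so the equivalent IV dose is F × D_ev.
D_iv = F × D_ev = 0.09 × 100 = 9 mg

D_iv = 9.00 mg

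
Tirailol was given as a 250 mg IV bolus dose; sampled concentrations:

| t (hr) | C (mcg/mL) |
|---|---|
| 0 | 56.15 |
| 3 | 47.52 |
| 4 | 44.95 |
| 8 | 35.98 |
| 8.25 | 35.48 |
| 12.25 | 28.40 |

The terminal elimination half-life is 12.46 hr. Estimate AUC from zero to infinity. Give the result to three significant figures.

AUC = 1010 mcg/mL·hr

Trapezoidal AUC_0→12.25:
  [0→3]: (56.15+47.52)/2 × 3 = 155.505
  [3→4]: (47.52+44.95)/2 × 1 = 46.235
  [4→8]: (44.95+35.98)/2 × 4 = 161.86
  [8→8.25]: (35.98+35.48)/2 × 0.25 = 8.9325
  [8.25→12.25]: (35.48+28.40)/2 × 4 = 127.76
  Sum = 500.2925 mcg/mL·hr
k_e = ln2 / t½ = 0.693147 / 12.46 = 0.0556 hr^-1
Extrapolated tail: C_last / k_e = 28.40 / 0.0556 = 510.791
AUC_0→∞ = 500.2925 + 510.791 = 1011.0835 mcg/mL·hr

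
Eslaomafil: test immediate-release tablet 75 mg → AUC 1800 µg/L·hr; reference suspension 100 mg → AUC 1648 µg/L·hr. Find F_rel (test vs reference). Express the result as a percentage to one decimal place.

F_rel = (AUC_test/D_test) / (AUC_ref/D_ref)
      = (1800/75) / (1648/100)
      = 24 / 16.48 = 1.4563 = 145.63%

F_rel = 145.6%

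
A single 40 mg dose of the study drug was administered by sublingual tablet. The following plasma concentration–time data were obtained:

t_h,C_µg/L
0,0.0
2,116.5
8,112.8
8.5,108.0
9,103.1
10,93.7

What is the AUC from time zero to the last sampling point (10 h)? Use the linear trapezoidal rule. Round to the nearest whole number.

AUC = 1011 µg/L·h

Trapezoidal AUC_0→10:
  [0→2]: (0.0+116.5)/2 × 2 = 116.5
  [2→8]: (116.5+112.8)/2 × 6 = 687.9
  [8→8.5]: (112.8+108.0)/2 × 0.5 = 55.2
  [8.5→9]: (108.0+103.1)/2 × 0.5 = 52.775
  [9→10]: (103.1+93.7)/2 × 1 = 98.4
  Sum = 1010.775 µg/L·h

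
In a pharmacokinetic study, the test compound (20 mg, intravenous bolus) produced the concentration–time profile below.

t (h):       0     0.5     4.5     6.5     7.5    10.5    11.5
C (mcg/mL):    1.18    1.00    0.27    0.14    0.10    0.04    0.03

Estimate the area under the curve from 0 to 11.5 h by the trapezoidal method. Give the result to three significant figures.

Trapezoidal AUC_0→11.5:
  [0→0.5]: (1.18+1.00)/2 × 0.5 = 0.545
  [0.5→4.5]: (1.00+0.27)/2 × 4 = 2.54
  [4.5→6.5]: (0.27+0.14)/2 × 2 = 0.41
  [6.5→7.5]: (0.14+0.10)/2 × 1 = 0.12
  [7.5→10.5]: (0.10+0.04)/2 × 3 = 0.21
  [10.5→11.5]: (0.04+0.03)/2 × 1 = 0.035
  Sum = 3.86 mcg/mL·h

AUC = 3.86 mcg/mL·h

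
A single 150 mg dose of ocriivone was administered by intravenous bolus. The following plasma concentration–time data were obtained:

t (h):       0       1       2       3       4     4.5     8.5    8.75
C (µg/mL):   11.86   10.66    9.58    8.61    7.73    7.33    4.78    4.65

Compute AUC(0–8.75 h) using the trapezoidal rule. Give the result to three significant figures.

Trapezoidal AUC_0→8.75:
  [0→1]: (11.86+10.66)/2 × 1 = 11.26
  [1→2]: (10.66+9.58)/2 × 1 = 10.12
  [2→3]: (9.58+8.61)/2 × 1 = 9.095
  [3→4]: (8.61+7.73)/2 × 1 = 8.17
  [4→4.5]: (7.73+7.33)/2 × 0.5 = 3.765
  [4.5→8.5]: (7.33+4.78)/2 × 4 = 24.22
  [8.5→8.75]: (4.78+4.65)/2 × 0.25 = 1.17875
  Sum = 67.80875 µg/mL·h

AUC = 67.8 µg/mL·h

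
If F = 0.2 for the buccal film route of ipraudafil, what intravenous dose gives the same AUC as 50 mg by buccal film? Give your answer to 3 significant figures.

Systemic exposure from an extravascular dose = F × D_ev, so the equivalent IV dose is F × D_ev.
D_iv = F × D_ev = 0.2 × 50 = 10 mg

D_iv = 10.0 mg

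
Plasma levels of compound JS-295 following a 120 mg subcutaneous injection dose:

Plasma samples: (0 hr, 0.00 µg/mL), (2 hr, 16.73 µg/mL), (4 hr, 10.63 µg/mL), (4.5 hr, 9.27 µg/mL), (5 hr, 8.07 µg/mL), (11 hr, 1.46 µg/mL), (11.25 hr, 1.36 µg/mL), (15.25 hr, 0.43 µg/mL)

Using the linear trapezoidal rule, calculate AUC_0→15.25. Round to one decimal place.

AUC = 85.9 µg/mL·hr

Trapezoidal AUC_0→15.25:
  [0→2]: (0.00+16.73)/2 × 2 = 16.73
  [2→4]: (16.73+10.63)/2 × 2 = 27.36
  [4→4.5]: (10.63+9.27)/2 × 0.5 = 4.975
  [4.5→5]: (9.27+8.07)/2 × 0.5 = 4.335
  [5→11]: (8.07+1.46)/2 × 6 = 28.59
  [11→11.25]: (1.46+1.36)/2 × 0.25 = 0.3525
  [11.25→15.25]: (1.36+0.43)/2 × 4 = 3.58
  Sum = 85.9225 µg/mL·hr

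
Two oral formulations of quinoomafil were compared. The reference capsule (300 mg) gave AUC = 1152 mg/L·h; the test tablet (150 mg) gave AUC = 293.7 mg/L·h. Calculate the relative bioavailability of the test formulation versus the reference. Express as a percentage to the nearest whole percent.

F_rel = (AUC_test/D_test) / (AUC_ref/D_ref)
      = (293.7/150) / (1152/300)
      = 1.958 / 3.84 = 0.5099 = 50.99%

F_rel = 51%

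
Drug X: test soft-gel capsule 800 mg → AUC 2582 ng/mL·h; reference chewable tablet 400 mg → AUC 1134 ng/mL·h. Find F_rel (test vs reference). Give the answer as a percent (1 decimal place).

F_rel = (AUC_test/D_test) / (AUC_ref/D_ref)
      = (2582/800) / (1134/400)
      = 3.2275 / 2.835 = 1.1384 = 113.84%

F_rel = 113.8%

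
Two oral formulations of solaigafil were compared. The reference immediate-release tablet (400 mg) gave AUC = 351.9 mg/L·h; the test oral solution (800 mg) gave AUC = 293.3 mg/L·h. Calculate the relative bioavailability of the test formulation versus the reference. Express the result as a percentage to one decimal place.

F_rel = (AUC_test/D_test) / (AUC_ref/D_ref)
      = (293.3/800) / (351.9/400)
      = 0.366625 / 0.87975 = 0.4167 = 41.67%

F_rel = 41.7%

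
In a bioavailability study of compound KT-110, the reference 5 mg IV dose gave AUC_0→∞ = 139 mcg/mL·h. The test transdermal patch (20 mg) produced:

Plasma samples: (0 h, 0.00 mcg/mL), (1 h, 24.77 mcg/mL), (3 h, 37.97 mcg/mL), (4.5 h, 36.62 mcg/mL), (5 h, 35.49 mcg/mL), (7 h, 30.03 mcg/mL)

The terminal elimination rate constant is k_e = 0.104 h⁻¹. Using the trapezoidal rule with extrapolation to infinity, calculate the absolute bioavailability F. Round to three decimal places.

F = 0.905

Trapezoidal AUC_0→7 (transdermal patch):
  [0→1]: (0.00+24.77)/2 × 1 = 12.385
  [1→3]: (24.77+37.97)/2 × 2 = 62.74
  [3→4.5]: (37.97+36.62)/2 × 1.5 = 55.9425
  [4.5→5]: (36.62+35.49)/2 × 0.5 = 18.0275
  [5→7]: (35.49+30.03)/2 × 2 = 65.52
  Sum = 214.615 mcg/mL·h
Tail: C_last/k_e = 30.03/0.104 = 288.750
AUC_0→∞ (transdermal patch) = 214.615 + 288.750 = 503.365 mcg/mL·h
F = (AUC_ev/D_ev)/(AUC_iv/D_iv) = (503.365/20)/(139/5) = 25.16825/27.8 = 0.9053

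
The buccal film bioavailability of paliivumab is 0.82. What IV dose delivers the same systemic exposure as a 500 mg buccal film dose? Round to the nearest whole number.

Systemic exposure from an extravascular dose = F × D_ev, so the equivalent IV dose is F × D_ev.
D_iv = F × D_ev = 0.82 × 500 = 410 mg

D_iv = 410 mg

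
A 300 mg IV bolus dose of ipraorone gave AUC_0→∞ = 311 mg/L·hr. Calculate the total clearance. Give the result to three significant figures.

CL = 0.965 L/hr

CL = Dose_iv / AUC_0→∞
   = 300 / 311 = 0.96463 L/hr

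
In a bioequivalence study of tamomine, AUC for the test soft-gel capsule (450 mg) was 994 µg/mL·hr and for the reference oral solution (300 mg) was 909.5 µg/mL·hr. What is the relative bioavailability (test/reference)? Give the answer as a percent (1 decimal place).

F_rel = 72.9%

F_rel = (AUC_test/D_test) / (AUC_ref/D_ref)
      = (994/450) / (909.5/300)
      = 2.20889 / 3.03167 = 0.7286 = 72.86%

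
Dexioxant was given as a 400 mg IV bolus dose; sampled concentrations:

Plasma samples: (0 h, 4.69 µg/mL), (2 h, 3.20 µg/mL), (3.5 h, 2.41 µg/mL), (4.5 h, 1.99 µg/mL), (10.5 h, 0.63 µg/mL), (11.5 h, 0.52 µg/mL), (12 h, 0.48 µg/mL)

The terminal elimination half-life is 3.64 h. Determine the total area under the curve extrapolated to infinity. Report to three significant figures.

AUC = 25.5 µg/mL·h

Trapezoidal AUC_0→12:
  [0→2]: (4.69+3.20)/2 × 2 = 7.89
  [2→3.5]: (3.20+2.41)/2 × 1.5 = 4.2075
  [3.5→4.5]: (2.41+1.99)/2 × 1 = 2.2
  [4.5→10.5]: (1.99+0.63)/2 × 6 = 7.86
  [10.5→11.5]: (0.63+0.52)/2 × 1 = 0.575
  [11.5→12]: (0.52+0.48)/2 × 0.5 = 0.25
  Sum = 22.9825 µg/mL·h
k_e = ln2 / t½ = 0.693147 / 3.64 = 0.1904 h^-1
Extrapolated tail: C_last / k_e = 0.48 / 0.1904 = 2.521
AUC_0→∞ = 22.9825 + 2.521 = 25.5035 µg/mL·h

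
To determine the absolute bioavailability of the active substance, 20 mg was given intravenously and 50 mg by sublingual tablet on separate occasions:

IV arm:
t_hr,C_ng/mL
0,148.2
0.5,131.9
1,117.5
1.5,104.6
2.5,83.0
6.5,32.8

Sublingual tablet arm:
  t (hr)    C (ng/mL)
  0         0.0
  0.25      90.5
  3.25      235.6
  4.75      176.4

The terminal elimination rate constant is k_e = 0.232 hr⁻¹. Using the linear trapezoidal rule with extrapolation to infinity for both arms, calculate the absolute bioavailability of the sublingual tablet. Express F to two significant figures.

Trapezoidal AUC_0→6.5 (IV):
  [0→0.5]: (148.2+131.9)/2 × 0.5 = 70.025
  [0.5→1]: (131.9+117.5)/2 × 0.5 = 62.35
  [1→1.5]: (117.5+104.6)/2 × 0.5 = 55.525
  [1.5→2.5]: (104.6+83.0)/2 × 1 = 93.8
  [2.5→6.5]: (83.0+32.8)/2 × 4 = 231.6
  Sum = 513.3 ng/mL·hr
IV tail: 32.8/0.232 = 141.379; AUC_iv,0→∞ = 513.3 + 141.379 = 654.679 ng/mL·hr
Trapezoidal AUC_0→4.75 (sublingual tablet):
  [0→0.25]: (0.0+90.5)/2 × 0.25 = 11.3125
  [0.25→3.25]: (90.5+235.6)/2 × 3 = 489.15
  [3.25→4.75]: (235.6+176.4)/2 × 1.5 = 309.0
  Sum = 809.4625 ng/mL·hr
sublingual tablet tail: 176.4/0.232 = 760.345; AUC_ev,0→∞ = 809.4625 + 760.345 = 1569.8075 ng/mL·hr
F = (AUC_ev/D_ev)/(AUC_iv/D_iv) = (1569.8075/50)/(654.679/20) = 31.39615/32.73395 = 0.9591

F = 0.96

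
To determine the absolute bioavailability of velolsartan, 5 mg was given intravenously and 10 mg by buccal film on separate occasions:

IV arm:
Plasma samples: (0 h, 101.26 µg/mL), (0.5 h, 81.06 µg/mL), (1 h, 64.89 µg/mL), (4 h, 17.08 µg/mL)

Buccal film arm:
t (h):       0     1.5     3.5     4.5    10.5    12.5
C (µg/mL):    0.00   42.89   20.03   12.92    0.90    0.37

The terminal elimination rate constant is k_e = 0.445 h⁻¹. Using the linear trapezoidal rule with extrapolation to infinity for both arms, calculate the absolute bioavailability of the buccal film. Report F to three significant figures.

F = 0.319

Trapezoidal AUC_0→4 (IV):
  [0→0.5]: (101.26+81.06)/2 × 0.5 = 45.58
  [0.5→1]: (81.06+64.89)/2 × 0.5 = 36.4875
  [1→4]: (64.89+17.08)/2 × 3 = 122.955
  Sum = 205.0225 µg/mL·h
IV tail: 17.08/0.445 = 38.382; AUC_iv,0→∞ = 205.0225 + 38.382 = 243.4045 µg/mL·h
Trapezoidal AUC_0→12.5 (buccal film):
  [0→1.5]: (0.00+42.89)/2 × 1.5 = 32.1675
  [1.5→3.5]: (42.89+20.03)/2 × 2 = 62.92
  [3.5→4.5]: (20.03+12.92)/2 × 1 = 16.475
  [4.5→10.5]: (12.92+0.90)/2 × 6 = 41.46
  [10.5→12.5]: (0.90+0.37)/2 × 2 = 1.27
  Sum = 154.2925 µg/mL·h
buccal film tail: 0.37/0.445 = 0.831; AUC_ev,0→∞ = 154.2925 + 0.831 = 155.1235 µg/mL·h
F = (AUC_ev/D_ev)/(AUC_iv/D_iv) = (155.1235/10)/(243.4045/5) = 15.51235/48.6809 = 0.3187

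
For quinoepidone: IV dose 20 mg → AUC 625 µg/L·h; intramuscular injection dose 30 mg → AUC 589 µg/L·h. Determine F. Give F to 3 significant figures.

F = (AUC_ev / D_ev) / (AUC_iv / D_iv)
  = (589/30) / (625/20)
  = 19.6333 / 31.25 = 0.6283

F = 0.628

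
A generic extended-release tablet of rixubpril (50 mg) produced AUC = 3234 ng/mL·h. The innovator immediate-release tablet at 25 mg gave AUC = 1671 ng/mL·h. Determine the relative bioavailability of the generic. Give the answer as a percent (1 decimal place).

F_rel = 96.8%

F_rel = (AUC_test/D_test) / (AUC_ref/D_ref)
      = (3234/50) / (1671/25)
      = 64.68 / 66.84 = 0.9677 = 96.77%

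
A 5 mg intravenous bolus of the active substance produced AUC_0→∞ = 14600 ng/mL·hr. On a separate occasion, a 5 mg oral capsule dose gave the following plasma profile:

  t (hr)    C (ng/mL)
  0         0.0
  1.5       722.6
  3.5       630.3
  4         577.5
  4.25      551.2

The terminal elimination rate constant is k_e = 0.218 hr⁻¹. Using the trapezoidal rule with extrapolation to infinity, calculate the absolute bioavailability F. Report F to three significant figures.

Trapezoidal AUC_0→4.25 (oral capsule):
  [0→1.5]: (0.0+722.6)/2 × 1.5 = 541.95
  [1.5→3.5]: (722.6+630.3)/2 × 2 = 1352.9
  [3.5→4]: (630.3+577.5)/2 × 0.5 = 301.95
  [4→4.25]: (577.5+551.2)/2 × 0.25 = 141.0875
  Sum = 2337.8875 ng/mL·hr
Tail: C_last/k_e = 551.2/0.218 = 2528.440
AUC_0→∞ (oral capsule) = 2337.8875 + 2528.440 = 4866.3275 ng/mL·hr
F = (AUC_ev/D_ev)/(AUC_iv/D_iv) = (4866.3275/5)/(14600/5) = 973.2655/2920 = 0.3333

F = 0.333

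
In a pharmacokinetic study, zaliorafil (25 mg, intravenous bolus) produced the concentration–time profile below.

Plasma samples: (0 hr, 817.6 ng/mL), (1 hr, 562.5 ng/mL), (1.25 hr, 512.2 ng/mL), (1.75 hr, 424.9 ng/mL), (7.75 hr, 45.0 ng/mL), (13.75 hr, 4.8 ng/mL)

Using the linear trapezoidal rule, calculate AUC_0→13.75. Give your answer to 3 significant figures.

AUC = 2620 ng/mL·hr

Trapezoidal AUC_0→13.75:
  [0→1]: (817.6+562.5)/2 × 1 = 690.05
  [1→1.25]: (562.5+512.2)/2 × 0.25 = 134.3375
  [1.25→1.75]: (512.2+424.9)/2 × 0.5 = 234.275
  [1.75→7.75]: (424.9+45.0)/2 × 6 = 1409.7
  [7.75→13.75]: (45.0+4.8)/2 × 6 = 149.4
  Sum = 2617.7625 ng/mL·hr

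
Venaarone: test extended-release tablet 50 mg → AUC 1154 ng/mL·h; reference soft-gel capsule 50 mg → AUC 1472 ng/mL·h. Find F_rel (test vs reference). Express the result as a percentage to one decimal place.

F_rel = 78.4%

F_rel = (AUC_test/D_test) / (AUC_ref/D_ref)
      = (1154/50) / (1472/50)
      = 23.08 / 29.44 = 0.7840 = 78.40%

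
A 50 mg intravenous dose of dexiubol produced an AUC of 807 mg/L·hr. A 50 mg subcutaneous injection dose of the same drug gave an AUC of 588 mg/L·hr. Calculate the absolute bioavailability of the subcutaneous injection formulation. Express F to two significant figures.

F = 0.73

F = (AUC_ev / D_ev) / (AUC_iv / D_iv)
  = (588/50) / (807/50)
  = 11.76 / 16.14 = 0.7286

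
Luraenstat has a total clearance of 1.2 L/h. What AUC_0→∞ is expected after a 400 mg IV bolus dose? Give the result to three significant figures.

AUC = 333 mg/L·h

AUC_0→∞ = Dose_iv / CL
        = 400 / 1.2 = 333.333 mg/L·h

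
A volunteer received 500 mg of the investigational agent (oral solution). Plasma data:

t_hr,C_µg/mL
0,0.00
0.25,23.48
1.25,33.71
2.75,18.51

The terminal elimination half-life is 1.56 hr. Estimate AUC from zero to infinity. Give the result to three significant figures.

AUC = 112 µg/mL·hr

Trapezoidal AUC_0→2.75:
  [0→0.25]: (0.00+23.48)/2 × 0.25 = 2.935
  [0.25→1.25]: (23.48+33.71)/2 × 1 = 28.595
  [1.25→2.75]: (33.71+18.51)/2 × 1.5 = 39.165
  Sum = 70.695 µg/mL·hr
k_e = ln2 / t½ = 0.693147 / 1.56 = 0.4443 hr^-1
Extrapolated tail: C_last / k_e = 18.51 / 0.4443 = 41.661
AUC_0→∞ = 70.695 + 41.661 = 112.356 µg/mL·hr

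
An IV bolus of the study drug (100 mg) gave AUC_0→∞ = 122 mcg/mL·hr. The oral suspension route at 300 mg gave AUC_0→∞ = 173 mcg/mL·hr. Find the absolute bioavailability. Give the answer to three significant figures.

F = (AUC_ev / D_ev) / (AUC_iv / D_iv)
  = (173/300) / (122/100)
  = 0.576667 / 1.22 = 0.4727

F = 0.473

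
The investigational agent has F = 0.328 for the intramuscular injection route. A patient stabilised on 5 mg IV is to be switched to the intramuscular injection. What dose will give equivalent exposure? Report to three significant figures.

For equal systemic exposure: F × D_ev = D_iv
D_ev = D_iv / F = 5 / 0.328 = 15.2439 mg

D_intramuscular = 15.2 mg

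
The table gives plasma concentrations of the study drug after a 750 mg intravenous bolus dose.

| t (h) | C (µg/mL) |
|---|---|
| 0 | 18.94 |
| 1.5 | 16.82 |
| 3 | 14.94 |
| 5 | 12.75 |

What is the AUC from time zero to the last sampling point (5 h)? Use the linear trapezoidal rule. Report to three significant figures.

Trapezoidal AUC_0→5:
  [0→1.5]: (18.94+16.82)/2 × 1.5 = 26.82
  [1.5→3]: (16.82+14.94)/2 × 1.5 = 23.82
  [3→5]: (14.94+12.75)/2 × 2 = 27.69
  Sum = 78.33 µg/mL·h

AUC = 78.3 µg/mL·h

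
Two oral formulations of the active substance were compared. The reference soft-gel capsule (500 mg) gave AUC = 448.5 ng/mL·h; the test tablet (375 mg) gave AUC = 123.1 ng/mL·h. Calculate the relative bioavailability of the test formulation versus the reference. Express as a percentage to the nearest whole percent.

F_rel = 37%

F_rel = (AUC_test/D_test) / (AUC_ref/D_ref)
      = (123.1/375) / (448.5/500)
      = 0.328267 / 0.897 = 0.3660 = 36.60%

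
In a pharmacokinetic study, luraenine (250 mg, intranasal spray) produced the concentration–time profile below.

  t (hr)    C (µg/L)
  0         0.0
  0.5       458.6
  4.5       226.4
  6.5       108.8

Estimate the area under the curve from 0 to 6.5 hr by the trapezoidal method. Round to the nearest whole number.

Trapezoidal AUC_0→6.5:
  [0→0.5]: (0.0+458.6)/2 × 0.5 = 114.65
  [0.5→4.5]: (458.6+226.4)/2 × 4 = 1370.0
  [4.5→6.5]: (226.4+108.8)/2 × 2 = 335.2
  Sum = 1819.85 µg/L·hr

AUC = 1820 µg/L·hr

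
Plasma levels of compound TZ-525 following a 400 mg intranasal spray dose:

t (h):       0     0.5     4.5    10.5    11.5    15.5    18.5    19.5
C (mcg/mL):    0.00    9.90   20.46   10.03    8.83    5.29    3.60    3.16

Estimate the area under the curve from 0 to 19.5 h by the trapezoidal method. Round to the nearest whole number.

AUC = 209 mcg/mL·h

Trapezoidal AUC_0→19.5:
  [0→0.5]: (0.00+9.90)/2 × 0.5 = 2.475
  [0.5→4.5]: (9.90+20.46)/2 × 4 = 60.72
  [4.5→10.5]: (20.46+10.03)/2 × 6 = 91.47
  [10.5→11.5]: (10.03+8.83)/2 × 1 = 9.43
  [11.5→15.5]: (8.83+5.29)/2 × 4 = 28.24
  [15.5→18.5]: (5.29+3.60)/2 × 3 = 13.335
  [18.5→19.5]: (3.60+3.16)/2 × 1 = 3.38
  Sum = 209.05 mcg/mL·h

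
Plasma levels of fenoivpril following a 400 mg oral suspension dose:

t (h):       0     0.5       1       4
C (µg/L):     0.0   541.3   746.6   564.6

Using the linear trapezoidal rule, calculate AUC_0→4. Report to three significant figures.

AUC = 2420 µg/L·h

Trapezoidal AUC_0→4:
  [0→0.5]: (0.0+541.3)/2 × 0.5 = 135.325
  [0.5→1]: (541.3+746.6)/2 × 0.5 = 321.975
  [1→4]: (746.6+564.6)/2 × 3 = 1966.8
  Sum = 2424.1 µg/L·h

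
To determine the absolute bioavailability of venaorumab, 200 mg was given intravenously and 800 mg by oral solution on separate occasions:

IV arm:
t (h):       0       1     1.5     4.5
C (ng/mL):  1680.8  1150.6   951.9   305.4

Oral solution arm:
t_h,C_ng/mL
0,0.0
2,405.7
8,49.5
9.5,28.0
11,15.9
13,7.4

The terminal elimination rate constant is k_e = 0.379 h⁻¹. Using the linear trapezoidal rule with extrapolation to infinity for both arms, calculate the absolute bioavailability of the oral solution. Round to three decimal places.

F = 0.103

Trapezoidal AUC_0→4.5 (IV):
  [0→1]: (1680.8+1150.6)/2 × 1 = 1415.7
  [1→1.5]: (1150.6+951.9)/2 × 0.5 = 525.625
  [1.5→4.5]: (951.9+305.4)/2 × 3 = 1885.95
  Sum = 3827.275 ng/mL·h
IV tail: 305.4/0.379 = 805.805; AUC_iv,0→∞ = 3827.275 + 805.805 = 4633.08 ng/mL·h
Trapezoidal AUC_0→13 (oral solution):
  [0→2]: (0.0+405.7)/2 × 2 = 405.7
  [2→8]: (405.7+49.5)/2 × 6 = 1365.6
  [8→9.5]: (49.5+28.0)/2 × 1.5 = 58.125
  [9.5→11]: (28.0+15.9)/2 × 1.5 = 32.925
  [11→13]: (15.9+7.4)/2 × 2 = 23.3
  Sum = 1885.65 ng/mL·h
oral solution tail: 7.4/0.379 = 19.525; AUC_ev,0→∞ = 1885.65 + 19.525 = 1905.175 ng/mL·h
F = (AUC_ev/D_ev)/(AUC_iv/D_iv) = (1905.175/800)/(4633.08/200) = 2.38147/23.1654 = 0.1028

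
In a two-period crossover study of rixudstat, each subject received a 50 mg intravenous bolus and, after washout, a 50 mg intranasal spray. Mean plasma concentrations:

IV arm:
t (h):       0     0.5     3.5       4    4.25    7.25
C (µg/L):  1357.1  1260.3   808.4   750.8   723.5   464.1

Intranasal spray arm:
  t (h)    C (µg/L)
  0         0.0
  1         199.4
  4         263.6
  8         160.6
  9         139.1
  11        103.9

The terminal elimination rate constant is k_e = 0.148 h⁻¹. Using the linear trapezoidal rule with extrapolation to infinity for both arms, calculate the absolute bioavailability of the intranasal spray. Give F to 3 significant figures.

F = 0.296

Trapezoidal AUC_0→7.25 (IV):
  [0→0.5]: (1357.1+1260.3)/2 × 0.5 = 654.35
  [0.5→3.5]: (1260.3+808.4)/2 × 3 = 3103.05
  [3.5→4]: (808.4+750.8)/2 × 0.5 = 389.8
  [4→4.25]: (750.8+723.5)/2 × 0.25 = 184.2875
  [4.25→7.25]: (723.5+464.1)/2 × 3 = 1781.4
  Sum = 6112.8875 µg/L·h
IV tail: 464.1/0.148 = 3135.811; AUC_iv,0→∞ = 6112.8875 + 3135.811 = 9248.6985 µg/L·h
Trapezoidal AUC_0→11 (intranasal spray):
  [0→1]: (0.0+199.4)/2 × 1 = 99.7
  [1→4]: (199.4+263.6)/2 × 3 = 694.5
  [4→8]: (263.6+160.6)/2 × 4 = 848.4
  [8→9]: (160.6+139.1)/2 × 1 = 149.85
  [9→11]: (139.1+103.9)/2 × 2 = 243.0
  Sum = 2035.45 µg/L·h
intranasal spray tail: 103.9/0.148 = 702.027; AUC_ev,0→∞ = 2035.45 + 702.027 = 2737.477 µg/L·h
F = (AUC_ev/D_ev)/(AUC_iv/D_iv) = (2737.477/50)/(9248.6985/50) = 54.74954/184.97397 = 0.2960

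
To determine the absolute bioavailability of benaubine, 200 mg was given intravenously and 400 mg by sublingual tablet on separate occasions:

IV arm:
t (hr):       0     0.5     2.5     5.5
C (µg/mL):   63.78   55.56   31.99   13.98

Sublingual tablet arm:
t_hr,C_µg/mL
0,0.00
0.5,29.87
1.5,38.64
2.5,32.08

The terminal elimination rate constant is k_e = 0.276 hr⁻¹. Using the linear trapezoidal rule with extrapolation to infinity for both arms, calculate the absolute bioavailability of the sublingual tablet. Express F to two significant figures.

Trapezoidal AUC_0→5.5 (IV):
  [0→0.5]: (63.78+55.56)/2 × 0.5 = 29.835
  [0.5→2.5]: (55.56+31.99)/2 × 2 = 87.55
  [2.5→5.5]: (31.99+13.98)/2 × 3 = 68.955
  Sum = 186.34 µg/mL·hr
IV tail: 13.98/0.276 = 50.652; AUC_iv,0→∞ = 186.34 + 50.652 = 236.992 µg/mL·hr
Trapezoidal AUC_0→2.5 (sublingual tablet):
  [0→0.5]: (0.00+29.87)/2 × 0.5 = 7.4675
  [0.5→1.5]: (29.87+38.64)/2 × 1 = 34.255
  [1.5→2.5]: (38.64+32.08)/2 × 1 = 35.36
  Sum = 77.0825 µg/mL·hr
sublingual tablet tail: 32.08/0.276 = 116.232; AUC_ev,0→∞ = 77.0825 + 116.232 = 193.3145 µg/mL·hr
F = (AUC_ev/D_ev)/(AUC_iv/D_iv) = (193.3145/400)/(236.992/200) = 0.48328625/1.18496 = 0.4079

F = 0.41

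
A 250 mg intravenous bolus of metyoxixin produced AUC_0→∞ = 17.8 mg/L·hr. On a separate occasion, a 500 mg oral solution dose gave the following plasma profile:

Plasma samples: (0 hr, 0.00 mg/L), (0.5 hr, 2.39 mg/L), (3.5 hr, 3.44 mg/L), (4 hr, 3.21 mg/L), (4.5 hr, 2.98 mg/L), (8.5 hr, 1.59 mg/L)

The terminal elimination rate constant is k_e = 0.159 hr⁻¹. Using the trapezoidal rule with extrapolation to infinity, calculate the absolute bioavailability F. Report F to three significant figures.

Trapezoidal AUC_0→8.5 (oral solution):
  [0→0.5]: (0.00+2.39)/2 × 0.5 = 0.5975
  [0.5→3.5]: (2.39+3.44)/2 × 3 = 8.745
  [3.5→4]: (3.44+3.21)/2 × 0.5 = 1.6625
  [4→4.5]: (3.21+2.98)/2 × 0.5 = 1.5475
  [4.5→8.5]: (2.98+1.59)/2 × 4 = 9.14
  Sum = 21.6925 mg/L·hr
Tail: C_last/k_e = 1.59/0.159 = 10.000
AUC_0→∞ (oral solution) = 21.6925 + 10.000 = 31.6925 mg/L·hr
F = (AUC_ev/D_ev)/(AUC_iv/D_iv) = (31.6925/500)/(17.8/250) = 0.063385/0.0712 = 0.8902

F = 0.890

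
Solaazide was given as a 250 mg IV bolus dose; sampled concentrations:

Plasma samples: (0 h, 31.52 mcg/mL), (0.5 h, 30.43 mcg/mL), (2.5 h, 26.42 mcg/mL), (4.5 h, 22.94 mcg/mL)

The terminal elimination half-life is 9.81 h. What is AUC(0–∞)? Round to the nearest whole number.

AUC = 446 mcg/mL·h

Trapezoidal AUC_0→4.5:
  [0→0.5]: (31.52+30.43)/2 × 0.5 = 15.4875
  [0.5→2.5]: (30.43+26.42)/2 × 2 = 56.85
  [2.5→4.5]: (26.42+22.94)/2 × 2 = 49.36
  Sum = 121.6975 mcg/mL·h
k_e = ln2 / t½ = 0.693147 / 9.81 = 0.0707 h^-1
Extrapolated tail: C_last / k_e = 22.94 / 0.0707 = 324.470
AUC_0→∞ = 121.6975 + 324.470 = 446.1675 mcg/mL·h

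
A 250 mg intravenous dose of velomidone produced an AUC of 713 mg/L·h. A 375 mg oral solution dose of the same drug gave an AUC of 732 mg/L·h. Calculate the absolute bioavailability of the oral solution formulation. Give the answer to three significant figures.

F = 0.684

F = (AUC_ev / D_ev) / (AUC_iv / D_iv)
  = (732/375) / (713/250)
  = 1.952 / 2.852 = 0.6844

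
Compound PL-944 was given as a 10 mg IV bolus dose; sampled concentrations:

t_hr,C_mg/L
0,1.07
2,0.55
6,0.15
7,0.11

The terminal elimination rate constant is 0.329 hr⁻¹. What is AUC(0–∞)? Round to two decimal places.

AUC = 3.48 mg/L·hr

Trapezoidal AUC_0→7:
  [0→2]: (1.07+0.55)/2 × 2 = 1.62
  [2→6]: (0.55+0.15)/2 × 4 = 1.4
  [6→7]: (0.15+0.11)/2 × 1 = 0.13
  Sum = 3.15 mg/L·hr
Extrapolated tail: C_last / k_e = 0.11 / 0.329 = 0.334
AUC_0→∞ = 3.15 + 0.334 = 3.484 mg/L·hr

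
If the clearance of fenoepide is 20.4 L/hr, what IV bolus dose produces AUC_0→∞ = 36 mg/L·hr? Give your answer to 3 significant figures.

Dose_iv = CL × AUC_0→∞
     = 20.4 × 36 = 734.4 mg

Dose = 734 mg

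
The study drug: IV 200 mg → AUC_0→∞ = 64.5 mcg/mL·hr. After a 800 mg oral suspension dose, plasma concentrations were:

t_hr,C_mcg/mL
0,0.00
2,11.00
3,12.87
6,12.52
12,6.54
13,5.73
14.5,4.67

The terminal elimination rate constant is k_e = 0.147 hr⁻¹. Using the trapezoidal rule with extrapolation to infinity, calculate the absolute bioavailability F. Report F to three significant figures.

F = 0.635

Trapezoidal AUC_0→14.5 (oral suspension):
  [0→2]: (0.00+11.00)/2 × 2 = 11.0
  [2→3]: (11.00+12.87)/2 × 1 = 11.935
  [3→6]: (12.87+12.52)/2 × 3 = 38.085
  [6→12]: (12.52+6.54)/2 × 6 = 57.18
  [12→13]: (6.54+5.73)/2 × 1 = 6.135
  [13→14.5]: (5.73+4.67)/2 × 1.5 = 7.8
  Sum = 132.135 mcg/mL·hr
Tail: C_last/k_e = 4.67/0.147 = 31.769
AUC_0→∞ (oral suspension) = 132.135 + 31.769 = 163.904 mcg/mL·hr
F = (AUC_ev/D_ev)/(AUC_iv/D_iv) = (163.904/800)/(64.5/200) = 0.20488/0.3225 = 0.6353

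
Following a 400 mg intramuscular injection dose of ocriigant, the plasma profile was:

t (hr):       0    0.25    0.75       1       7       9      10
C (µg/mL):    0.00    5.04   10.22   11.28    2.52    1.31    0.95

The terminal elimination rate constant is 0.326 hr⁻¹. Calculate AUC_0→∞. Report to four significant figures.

AUC = 56.41 µg/mL·hr

Trapezoidal AUC_0→10:
  [0→0.25]: (0.00+5.04)/2 × 0.25 = 0.63
  [0.25→0.75]: (5.04+10.22)/2 × 0.5 = 3.815
  [0.75→1]: (10.22+11.28)/2 × 0.25 = 2.6875
  [1→7]: (11.28+2.52)/2 × 6 = 41.4
  [7→9]: (2.52+1.31)/2 × 2 = 3.83
  [9→10]: (1.31+0.95)/2 × 1 = 1.13
  Sum = 53.4925 µg/mL·hr
Extrapolated tail: C_last / k_e = 0.95 / 0.326 = 2.914
AUC_0→∞ = 53.4925 + 2.914 = 56.4065 µg/mL·hr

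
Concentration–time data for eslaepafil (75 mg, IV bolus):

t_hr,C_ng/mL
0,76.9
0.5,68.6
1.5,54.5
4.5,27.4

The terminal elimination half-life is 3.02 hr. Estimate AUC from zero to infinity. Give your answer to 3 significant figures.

AUC = 340 ng/mL·hr

Trapezoidal AUC_0→4.5:
  [0→0.5]: (76.9+68.6)/2 × 0.5 = 36.375
  [0.5→1.5]: (68.6+54.5)/2 × 1 = 61.55
  [1.5→4.5]: (54.5+27.4)/2 × 3 = 122.85
  Sum = 220.775 ng/mL·hr
k_e = ln2 / t½ = 0.693147 / 3.02 = 0.2295 hr^-1
Extrapolated tail: C_last / k_e = 27.4 / 0.2295 = 119.390
AUC_0→∞ = 220.775 + 119.390 = 340.165 ng/mL·hr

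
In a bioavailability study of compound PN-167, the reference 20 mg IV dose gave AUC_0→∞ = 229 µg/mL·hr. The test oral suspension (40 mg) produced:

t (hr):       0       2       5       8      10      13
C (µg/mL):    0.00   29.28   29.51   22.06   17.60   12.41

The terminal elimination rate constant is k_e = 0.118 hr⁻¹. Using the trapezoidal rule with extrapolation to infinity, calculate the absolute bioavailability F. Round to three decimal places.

Trapezoidal AUC_0→13 (oral suspension):
  [0→2]: (0.00+29.28)/2 × 2 = 29.28
  [2→5]: (29.28+29.51)/2 × 3 = 88.185
  [5→8]: (29.51+22.06)/2 × 3 = 77.355
  [8→10]: (22.06+17.60)/2 × 2 = 39.66
  [10→13]: (17.60+12.41)/2 × 3 = 45.015
  Sum = 279.495 µg/mL·hr
Tail: C_last/k_e = 12.41/0.118 = 105.169
AUC_0→∞ (oral suspension) = 279.495 + 105.169 = 384.664 µg/mL·hr
F = (AUC_ev/D_ev)/(AUC_iv/D_iv) = (384.664/40)/(229/20) = 9.6166/11.45 = 0.8399

F = 0.840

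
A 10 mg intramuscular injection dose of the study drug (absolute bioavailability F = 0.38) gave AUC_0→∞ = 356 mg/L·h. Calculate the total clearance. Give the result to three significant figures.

CL = F × Dose / AUC_0→∞
   = 0.38 × 10 / 356 = 0.0106742 L/h

CL = 0.0107 L/h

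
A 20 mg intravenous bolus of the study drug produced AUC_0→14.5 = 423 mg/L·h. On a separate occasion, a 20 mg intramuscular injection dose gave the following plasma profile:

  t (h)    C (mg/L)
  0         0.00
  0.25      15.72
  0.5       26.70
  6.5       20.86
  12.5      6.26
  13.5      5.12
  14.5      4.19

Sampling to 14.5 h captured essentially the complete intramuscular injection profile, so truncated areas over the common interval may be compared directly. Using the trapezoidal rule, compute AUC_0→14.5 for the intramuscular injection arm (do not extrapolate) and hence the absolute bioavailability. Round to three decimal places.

Trapezoidal AUC_0→14.5 (intramuscular injection):
  [0→0.25]: (0.00+15.72)/2 × 0.25 = 1.965
  [0.25→0.5]: (15.72+26.70)/2 × 0.25 = 5.3025
  [0.5→6.5]: (26.70+20.86)/2 × 6 = 142.68
  [6.5→12.5]: (20.86+6.26)/2 × 6 = 81.36
  [12.5→13.5]: (6.26+5.12)/2 × 1 = 5.69
  [13.5→14.5]: (5.12+4.19)/2 × 1 = 4.655
  Sum = 241.6525 mg/L·h
F = (AUC_ev/D_ev)/(AUC_iv/D_iv) = (241.6525/20)/(423/20) = 12.082625/21.15 = 0.5713

F = 0.571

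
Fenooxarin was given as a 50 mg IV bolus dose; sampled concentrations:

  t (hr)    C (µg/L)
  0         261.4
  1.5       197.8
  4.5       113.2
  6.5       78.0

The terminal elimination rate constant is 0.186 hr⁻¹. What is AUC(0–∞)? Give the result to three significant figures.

Trapezoidal AUC_0→6.5:
  [0→1.5]: (261.4+197.8)/2 × 1.5 = 344.4
  [1.5→4.5]: (197.8+113.2)/2 × 3 = 466.5
  [4.5→6.5]: (113.2+78.0)/2 × 2 = 191.2
  Sum = 1002.1 µg/L·hr
Extrapolated tail: C_last / k_e = 78.0 / 0.186 = 419.355
AUC_0→∞ = 1002.1 + 419.355 = 1421.455 µg/L·hr

AUC = 1420 µg/L·hr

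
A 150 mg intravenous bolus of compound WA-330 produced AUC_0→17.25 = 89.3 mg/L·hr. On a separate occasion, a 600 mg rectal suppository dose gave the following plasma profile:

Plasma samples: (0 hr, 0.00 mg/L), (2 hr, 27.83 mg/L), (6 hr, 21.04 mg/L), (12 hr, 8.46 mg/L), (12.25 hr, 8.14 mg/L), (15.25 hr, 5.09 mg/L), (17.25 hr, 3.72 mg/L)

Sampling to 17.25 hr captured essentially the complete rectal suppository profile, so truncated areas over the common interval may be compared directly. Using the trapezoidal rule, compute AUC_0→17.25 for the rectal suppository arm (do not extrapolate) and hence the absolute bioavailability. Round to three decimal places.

F = 0.685

Trapezoidal AUC_0→17.25 (rectal suppository):
  [0→2]: (0.00+27.83)/2 × 2 = 27.83
  [2→6]: (27.83+21.04)/2 × 4 = 97.74
  [6→12]: (21.04+8.46)/2 × 6 = 88.5
  [12→12.25]: (8.46+8.14)/2 × 0.25 = 2.075
  [12.25→15.25]: (8.14+5.09)/2 × 3 = 19.845
  [15.25→17.25]: (5.09+3.72)/2 × 2 = 8.81
  Sum = 244.8 mg/L·hr
F = (AUC_ev/D_ev)/(AUC_iv/D_iv) = (244.8/600)/(89.3/150) = 0.408/0.595333 = 0.6853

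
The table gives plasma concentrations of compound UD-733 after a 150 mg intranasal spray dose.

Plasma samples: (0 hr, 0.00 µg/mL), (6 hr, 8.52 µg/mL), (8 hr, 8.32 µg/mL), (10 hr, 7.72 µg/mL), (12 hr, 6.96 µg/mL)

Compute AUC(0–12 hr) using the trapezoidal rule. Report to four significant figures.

Trapezoidal AUC_0→12:
  [0→6]: (0.00+8.52)/2 × 6 = 25.56
  [6→8]: (8.52+8.32)/2 × 2 = 16.84
  [8→10]: (8.32+7.72)/2 × 2 = 16.04
  [10→12]: (7.72+6.96)/2 × 2 = 14.68
  Sum = 73.12 µg/mL·hr

AUC = 73.12 µg/mL·hr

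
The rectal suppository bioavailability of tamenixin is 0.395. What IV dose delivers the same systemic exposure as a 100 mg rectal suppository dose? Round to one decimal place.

D_iv = 39.5 mg

Systemic exposure from an extravascular dose = F × D_ev, so the equivalent IV dose is F × D_ev.
D_iv = F × D_ev = 0.395 × 100 = 39.5 mg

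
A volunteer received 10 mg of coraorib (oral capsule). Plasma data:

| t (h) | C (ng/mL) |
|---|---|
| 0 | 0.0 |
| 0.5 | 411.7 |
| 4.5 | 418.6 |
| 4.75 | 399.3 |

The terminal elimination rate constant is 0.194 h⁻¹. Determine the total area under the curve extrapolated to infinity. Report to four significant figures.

AUC = 3924 ng/mL·h

Trapezoidal AUC_0→4.75:
  [0→0.5]: (0.0+411.7)/2 × 0.5 = 102.925
  [0.5→4.5]: (411.7+418.6)/2 × 4 = 1660.6
  [4.5→4.75]: (418.6+399.3)/2 × 0.25 = 102.2375
  Sum = 1865.7625 ng/mL·h
Extrapolated tail: C_last / k_e = 399.3 / 0.194 = 2058.247
AUC_0→∞ = 1865.7625 + 2058.247 = 3924.0095 ng/mL·h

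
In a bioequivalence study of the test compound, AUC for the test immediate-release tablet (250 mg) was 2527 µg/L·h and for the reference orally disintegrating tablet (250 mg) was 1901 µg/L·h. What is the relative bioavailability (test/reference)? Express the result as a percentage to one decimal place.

F_rel = 132.9%

F_rel = (AUC_test/D_test) / (AUC_ref/D_ref)
      = (2527/250) / (1901/250)
      = 10.108 / 7.604 = 1.3293 = 132.93%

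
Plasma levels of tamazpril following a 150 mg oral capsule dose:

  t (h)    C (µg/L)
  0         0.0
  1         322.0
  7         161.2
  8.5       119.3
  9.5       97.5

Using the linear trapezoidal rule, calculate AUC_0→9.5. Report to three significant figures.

Trapezoidal AUC_0→9.5:
  [0→1]: (0.0+322.0)/2 × 1 = 161.0
  [1→7]: (322.0+161.2)/2 × 6 = 1449.6
  [7→8.5]: (161.2+119.3)/2 × 1.5 = 210.375
  [8.5→9.5]: (119.3+97.5)/2 × 1 = 108.4
  Sum = 1929.375 µg/L·h

AUC = 1930 µg/L·h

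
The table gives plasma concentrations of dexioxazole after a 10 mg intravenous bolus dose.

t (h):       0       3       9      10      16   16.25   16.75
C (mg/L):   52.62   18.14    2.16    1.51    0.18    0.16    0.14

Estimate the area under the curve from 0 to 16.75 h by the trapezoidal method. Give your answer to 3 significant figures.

Trapezoidal AUC_0→16.75:
  [0→3]: (52.62+18.14)/2 × 3 = 106.14
  [3→9]: (18.14+2.16)/2 × 6 = 60.9
  [9→10]: (2.16+1.51)/2 × 1 = 1.835
  [10→16]: (1.51+0.18)/2 × 6 = 5.07
  [16→16.25]: (0.18+0.16)/2 × 0.25 = 0.0425
  [16.25→16.75]: (0.16+0.14)/2 × 0.5 = 0.075
  Sum = 174.0625 mg/L·h

AUC = 174 mg/L·h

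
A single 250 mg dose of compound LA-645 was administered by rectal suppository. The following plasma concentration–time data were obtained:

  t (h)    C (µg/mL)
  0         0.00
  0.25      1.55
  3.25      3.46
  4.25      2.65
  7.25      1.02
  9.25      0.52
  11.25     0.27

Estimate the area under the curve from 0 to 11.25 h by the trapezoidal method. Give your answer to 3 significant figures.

AUC = 18.6 µg/mL·h

Trapezoidal AUC_0→11.25:
  [0→0.25]: (0.00+1.55)/2 × 0.25 = 0.19375
  [0.25→3.25]: (1.55+3.46)/2 × 3 = 7.515
  [3.25→4.25]: (3.46+2.65)/2 × 1 = 3.055
  [4.25→7.25]: (2.65+1.02)/2 × 3 = 5.505
  [7.25→9.25]: (1.02+0.52)/2 × 2 = 1.54
  [9.25→11.25]: (0.52+0.27)/2 × 2 = 0.79
  Sum = 18.59875 µg/mL·h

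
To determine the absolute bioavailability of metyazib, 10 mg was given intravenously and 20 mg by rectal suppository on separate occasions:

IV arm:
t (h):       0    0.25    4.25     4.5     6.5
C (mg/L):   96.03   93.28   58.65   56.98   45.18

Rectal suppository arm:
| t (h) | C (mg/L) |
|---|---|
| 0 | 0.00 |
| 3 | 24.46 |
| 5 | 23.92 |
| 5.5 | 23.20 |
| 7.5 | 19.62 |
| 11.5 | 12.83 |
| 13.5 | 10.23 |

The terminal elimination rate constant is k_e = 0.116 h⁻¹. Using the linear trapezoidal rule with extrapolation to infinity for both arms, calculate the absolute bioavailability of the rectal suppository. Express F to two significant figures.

Trapezoidal AUC_0→6.5 (IV):
  [0→0.25]: (96.03+93.28)/2 × 0.25 = 23.66375
  [0.25→4.25]: (93.28+58.65)/2 × 4 = 303.86
  [4.25→4.5]: (58.65+56.98)/2 × 0.25 = 14.45375
  [4.5→6.5]: (56.98+45.18)/2 × 2 = 102.16
  Sum = 444.1375 mg/L·h
IV tail: 45.18/0.116 = 389.483; AUC_iv,0→∞ = 444.1375 + 389.483 = 833.6205 mg/L·h
Trapezoidal AUC_0→13.5 (rectal suppository):
  [0→3]: (0.00+24.46)/2 × 3 = 36.69
  [3→5]: (24.46+23.92)/2 × 2 = 48.38
  [5→5.5]: (23.92+23.20)/2 × 0.5 = 11.78
  [5.5→7.5]: (23.20+19.62)/2 × 2 = 42.82
  [7.5→11.5]: (19.62+12.83)/2 × 4 = 64.9
  [11.5→13.5]: (12.83+10.23)/2 × 2 = 23.06
  Sum = 227.63 mg/L·h
rectal suppository tail: 10.23/0.116 = 88.190; AUC_ev,0→∞ = 227.63 + 88.190 = 315.82 mg/L·h
F = (AUC_ev/D_ev)/(AUC_iv/D_iv) = (315.82/20)/(833.6205/10) = 15.791/83.36205 = 0.1894

F = 0.19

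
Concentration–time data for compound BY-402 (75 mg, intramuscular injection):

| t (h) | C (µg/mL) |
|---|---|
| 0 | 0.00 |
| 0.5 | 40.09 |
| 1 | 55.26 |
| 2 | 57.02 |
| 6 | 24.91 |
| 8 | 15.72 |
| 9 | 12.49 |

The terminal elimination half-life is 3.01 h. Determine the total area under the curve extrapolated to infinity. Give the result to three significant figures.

AUC = 363 µg/mL·h

Trapezoidal AUC_0→9:
  [0→0.5]: (0.00+40.09)/2 × 0.5 = 10.0225
  [0.5→1]: (40.09+55.26)/2 × 0.5 = 23.8375
  [1→2]: (55.26+57.02)/2 × 1 = 56.14
  [2→6]: (57.02+24.91)/2 × 4 = 163.86
  [6→8]: (24.91+15.72)/2 × 2 = 40.63
  [8→9]: (15.72+12.49)/2 × 1 = 14.105
  Sum = 308.595 µg/mL·h
k_e = ln2 / t½ = 0.693147 / 3.01 = 0.2303 h^-1
Extrapolated tail: C_last / k_e = 12.49 / 0.2303 = 54.234
AUC_0→∞ = 308.595 + 54.234 = 362.829 µg/mL·h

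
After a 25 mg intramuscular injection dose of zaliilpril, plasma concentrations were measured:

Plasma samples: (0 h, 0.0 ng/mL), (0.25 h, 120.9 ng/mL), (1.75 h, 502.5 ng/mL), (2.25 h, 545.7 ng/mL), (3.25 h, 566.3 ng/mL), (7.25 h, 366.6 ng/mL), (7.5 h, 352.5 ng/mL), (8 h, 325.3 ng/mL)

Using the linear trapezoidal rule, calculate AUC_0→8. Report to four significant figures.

Trapezoidal AUC_0→8:
  [0→0.25]: (0.0+120.9)/2 × 0.25 = 15.1125
  [0.25→1.75]: (120.9+502.5)/2 × 1.5 = 467.55
  [1.75→2.25]: (502.5+545.7)/2 × 0.5 = 262.05
  [2.25→3.25]: (545.7+566.3)/2 × 1 = 556.0
  [3.25→7.25]: (566.3+366.6)/2 × 4 = 1865.8
  [7.25→7.5]: (366.6+352.5)/2 × 0.25 = 89.8875
  [7.5→8]: (352.5+325.3)/2 × 0.5 = 169.45
  Sum = 3425.85 ng/mL·h

AUC = 3426 ng/mL·h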